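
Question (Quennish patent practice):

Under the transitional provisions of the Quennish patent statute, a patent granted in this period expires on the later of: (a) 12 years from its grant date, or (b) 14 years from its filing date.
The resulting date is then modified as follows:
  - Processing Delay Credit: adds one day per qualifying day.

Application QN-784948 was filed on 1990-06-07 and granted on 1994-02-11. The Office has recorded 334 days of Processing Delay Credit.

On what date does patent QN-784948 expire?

2007-01-11

(a) grant + 12 years → 11 February 2006.
(b) filing + 14 years → 7 June 2004.
Later of the two: 11 February 2006.
Processing Delay Credit: +334 days → 11 January 2007.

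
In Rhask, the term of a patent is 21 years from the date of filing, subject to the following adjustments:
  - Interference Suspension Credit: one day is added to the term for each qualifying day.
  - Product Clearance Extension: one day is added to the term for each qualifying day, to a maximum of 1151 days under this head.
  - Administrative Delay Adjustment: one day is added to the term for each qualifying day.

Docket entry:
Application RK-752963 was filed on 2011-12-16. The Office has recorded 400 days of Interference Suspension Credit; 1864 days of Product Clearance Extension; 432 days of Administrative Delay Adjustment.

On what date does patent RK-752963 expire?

Base term: filing date + 21 years → 16 December 2032.
Interference Suspension Credit: +400 days → 20 January 2034.
Product Clearance Extension: 1864 days claimed exceeds the 1151-day cap, so +1151 days → 16 March 2037.
Administrative Delay Adjustment: +432 days → 22 May 2038.

2038-05-22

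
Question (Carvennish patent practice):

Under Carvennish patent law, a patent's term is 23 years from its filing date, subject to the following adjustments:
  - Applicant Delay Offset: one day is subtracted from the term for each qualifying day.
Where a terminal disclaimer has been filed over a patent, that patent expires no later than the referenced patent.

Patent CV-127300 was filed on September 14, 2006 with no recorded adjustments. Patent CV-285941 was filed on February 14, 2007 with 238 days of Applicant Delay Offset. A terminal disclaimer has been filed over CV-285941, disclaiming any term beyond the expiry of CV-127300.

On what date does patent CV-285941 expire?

2029-06-21

Natural term of CV-285941:
  Base: filing + 23 years → 14 February 2030.
  Applicant Delay Offset: −238 days → 21 June 2029.
Expiry of referenced patent CV-127300:
  Base: filing + 23 years → 14 September 2029.
Terminal disclaimer: CV-285941 expires on the earlier of 21 June 2029 and 14 September 2029.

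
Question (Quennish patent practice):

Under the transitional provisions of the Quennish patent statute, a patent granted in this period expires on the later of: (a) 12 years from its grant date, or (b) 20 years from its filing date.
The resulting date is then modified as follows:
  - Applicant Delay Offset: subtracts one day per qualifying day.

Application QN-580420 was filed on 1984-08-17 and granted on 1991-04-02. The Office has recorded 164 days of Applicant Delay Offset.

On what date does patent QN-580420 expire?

2004-03-06

(a) grant + 12 years → 2 April 2003.
(b) filing + 20 years → 17 August 2004.
Later of the two: 17 August 2004.
Applicant Delay Offset: −164 days → 6 March 2004.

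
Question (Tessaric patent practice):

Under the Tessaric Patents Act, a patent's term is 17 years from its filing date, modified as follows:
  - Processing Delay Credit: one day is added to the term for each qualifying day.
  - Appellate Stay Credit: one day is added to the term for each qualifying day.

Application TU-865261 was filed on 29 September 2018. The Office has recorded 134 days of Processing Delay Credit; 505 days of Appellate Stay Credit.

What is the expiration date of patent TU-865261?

Base term: filing date + 17 years → 29 September 2035.
Processing Delay Credit: +134 days → 10 February 2036.
Appellate Stay Credit: +505 days → 29 June 2037.

2037-06-29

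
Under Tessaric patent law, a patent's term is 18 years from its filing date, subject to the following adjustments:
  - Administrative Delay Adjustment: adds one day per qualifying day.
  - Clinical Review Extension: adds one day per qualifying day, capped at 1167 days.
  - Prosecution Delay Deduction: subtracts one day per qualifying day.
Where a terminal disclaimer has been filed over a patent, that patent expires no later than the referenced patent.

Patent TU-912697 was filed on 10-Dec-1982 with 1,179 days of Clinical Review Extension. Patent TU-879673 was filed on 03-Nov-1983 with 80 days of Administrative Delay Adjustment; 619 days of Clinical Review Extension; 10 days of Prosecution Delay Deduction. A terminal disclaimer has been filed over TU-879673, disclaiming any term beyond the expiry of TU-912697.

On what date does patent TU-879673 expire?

Natural term of TU-879673:
  Base: filing + 18 years → 3 November 2001.
  Administrative Delay Adjustment: +80 days → 22 January 2002.
  Clinical Review Extension: 619 days (within the 1167-day cap) → +619 days → 3 October 2003.
  Prosecution Delay Deduction: −10 days → 23 September 2003.
Expiry of referenced patent TU-912697:
  Base: filing + 18 years → 10 December 2000.
  Clinical Review Extension: 1179 days claimed exceeds the 1167-day cap, so +1167 days → 20 February 2004.
Terminal disclaimer: TU-879673 expires on the earlier of 23 September 2003 and 20 February 2004.

September 23, 2003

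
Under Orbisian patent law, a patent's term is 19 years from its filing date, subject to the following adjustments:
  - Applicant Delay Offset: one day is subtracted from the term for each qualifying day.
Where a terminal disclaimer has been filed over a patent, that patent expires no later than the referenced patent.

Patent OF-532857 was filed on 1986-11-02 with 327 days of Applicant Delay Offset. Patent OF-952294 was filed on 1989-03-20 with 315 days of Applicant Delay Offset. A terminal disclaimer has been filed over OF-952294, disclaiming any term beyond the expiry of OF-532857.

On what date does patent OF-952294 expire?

Natural term of OF-952294:
  Base: filing + 19 years → 20 March 2008.
  Applicant Delay Offset: −315 days → 10 May 2007.
Expiry of referenced patent OF-532857:
  Base: filing + 19 years → 2 November 2005.
  Applicant Delay Offset: −327 days → 10 December 2004.
Terminal disclaimer: OF-952294 expires on the earlier of 10 May 2007 and 10 December 2004.

2004-12-10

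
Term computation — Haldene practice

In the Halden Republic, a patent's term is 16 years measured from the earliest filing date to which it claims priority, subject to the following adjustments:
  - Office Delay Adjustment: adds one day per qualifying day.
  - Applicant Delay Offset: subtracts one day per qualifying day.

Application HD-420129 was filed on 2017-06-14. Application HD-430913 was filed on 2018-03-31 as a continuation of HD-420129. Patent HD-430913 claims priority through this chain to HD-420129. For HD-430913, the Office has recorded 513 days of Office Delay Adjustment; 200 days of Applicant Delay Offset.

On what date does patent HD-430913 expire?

Earliest priority filing: 14 June 2017.
Base term: 14 June 2017 + 16 years → 14 June 2033.
Office Delay Adjustment: +513 days → 9 November 2034.
Applicant Delay Offset: −200 days → 23 April 2034.

2034-04-23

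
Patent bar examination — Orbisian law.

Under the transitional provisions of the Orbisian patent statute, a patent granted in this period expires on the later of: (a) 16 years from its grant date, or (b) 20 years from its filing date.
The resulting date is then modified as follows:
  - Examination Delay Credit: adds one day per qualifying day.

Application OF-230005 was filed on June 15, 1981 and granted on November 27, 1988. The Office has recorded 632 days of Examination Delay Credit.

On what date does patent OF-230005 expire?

2006-08-21

(a) grant + 16 years → 27 November 2004.
(b) filing + 20 years → 15 June 2001.
Later of the two: 27 November 2004.
Examination Delay Credit: +632 days → 21 August 2006.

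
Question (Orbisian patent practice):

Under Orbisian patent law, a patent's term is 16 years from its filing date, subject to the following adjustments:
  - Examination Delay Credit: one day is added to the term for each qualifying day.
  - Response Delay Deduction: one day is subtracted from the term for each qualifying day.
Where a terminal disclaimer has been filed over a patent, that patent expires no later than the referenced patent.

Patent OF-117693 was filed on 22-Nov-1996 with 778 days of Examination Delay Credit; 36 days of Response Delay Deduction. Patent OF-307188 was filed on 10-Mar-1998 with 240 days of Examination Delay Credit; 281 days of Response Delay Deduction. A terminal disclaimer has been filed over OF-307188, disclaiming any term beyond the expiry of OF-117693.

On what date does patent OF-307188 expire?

January 28, 2014

Natural term of OF-307188:
  Base: filing + 16 years → 10 March 2014.
  Examination Delay Credit: +240 days → 5 November 2014.
  Response Delay Deduction: −281 days → 28 January 2014.
Expiry of referenced patent OF-117693:
  Base: filing + 16 years → 22 November 2012.
  Examination Delay Credit: +778 days → 9 January 2015.
  Response Delay Deduction: −36 days → 4 December 2014.
Terminal disclaimer: OF-307188 expires on the earlier of 28 January 2014 and 4 December 2014.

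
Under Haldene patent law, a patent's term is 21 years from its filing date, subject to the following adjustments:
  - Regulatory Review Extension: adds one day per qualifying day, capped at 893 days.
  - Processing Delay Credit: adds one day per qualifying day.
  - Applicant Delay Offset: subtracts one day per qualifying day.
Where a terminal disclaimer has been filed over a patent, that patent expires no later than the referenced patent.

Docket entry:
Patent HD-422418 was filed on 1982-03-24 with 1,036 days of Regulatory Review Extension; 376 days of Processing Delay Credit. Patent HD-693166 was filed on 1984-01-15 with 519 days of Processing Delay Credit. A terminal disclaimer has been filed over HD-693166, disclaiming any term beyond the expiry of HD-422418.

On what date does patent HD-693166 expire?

June 18, 2006

Natural term of HD-693166:
  Base: filing + 21 years → 15 January 2005.
  Processing Delay Credit: +519 days → 18 June 2006.
Expiry of referenced patent HD-422418:
  Base: filing + 21 years → 24 March 2003.
  Regulatory Review Extension: 1036 days claimed exceeds the 893-day cap, so +893 days → 2 September 2005.
  Processing Delay Credit: +376 days → 13 September 2006.
Terminal disclaimer: HD-693166 expires on the earlier of 18 June 2006 and 13 September 2006.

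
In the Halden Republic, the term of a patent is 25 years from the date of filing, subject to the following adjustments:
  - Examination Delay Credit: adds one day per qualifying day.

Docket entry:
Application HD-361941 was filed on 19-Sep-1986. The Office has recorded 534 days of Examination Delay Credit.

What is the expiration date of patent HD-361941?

March 6, 2013

Base term: filing date + 25 years → 19 September 2011.
Examination Delay Credit: +534 days → 6 March 2013.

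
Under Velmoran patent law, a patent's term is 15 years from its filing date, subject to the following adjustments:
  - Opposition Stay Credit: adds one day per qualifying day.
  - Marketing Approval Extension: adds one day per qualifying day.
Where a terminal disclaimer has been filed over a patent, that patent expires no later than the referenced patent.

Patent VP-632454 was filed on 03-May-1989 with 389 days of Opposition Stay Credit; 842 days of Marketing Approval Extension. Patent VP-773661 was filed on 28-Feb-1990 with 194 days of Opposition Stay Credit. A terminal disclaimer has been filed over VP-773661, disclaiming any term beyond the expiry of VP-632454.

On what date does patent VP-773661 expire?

Natural term of VP-773661:
  Base: filing + 15 years → 28 February 2005.
  Opposition Stay Credit: +194 days → 10 September 2005.
Expiry of referenced patent VP-632454:
  Base: filing + 15 years → 3 May 2004.
  Opposition Stay Credit: +389 days → 27 May 2005.
  Marketing Approval Extension: +842 days → 16 September 2007.
Terminal disclaimer: VP-773661 expires on the earlier of 10 September 2005 and 16 September 2007.

2005-09-10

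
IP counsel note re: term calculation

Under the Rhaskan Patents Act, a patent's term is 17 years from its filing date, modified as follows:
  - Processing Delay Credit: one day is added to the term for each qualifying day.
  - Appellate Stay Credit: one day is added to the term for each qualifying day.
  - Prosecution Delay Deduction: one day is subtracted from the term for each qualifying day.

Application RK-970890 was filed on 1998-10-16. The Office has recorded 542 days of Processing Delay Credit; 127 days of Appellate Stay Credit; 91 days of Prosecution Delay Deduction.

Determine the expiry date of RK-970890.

May 16, 2017

Base term: filing date + 17 years → 16 October 2015.
Processing Delay Credit: +542 days → 10 April 2017.
Appellate Stay Credit: +127 days → 15 August 2017.
Prosecution Delay Deduction: −91 days → 16 May 2017.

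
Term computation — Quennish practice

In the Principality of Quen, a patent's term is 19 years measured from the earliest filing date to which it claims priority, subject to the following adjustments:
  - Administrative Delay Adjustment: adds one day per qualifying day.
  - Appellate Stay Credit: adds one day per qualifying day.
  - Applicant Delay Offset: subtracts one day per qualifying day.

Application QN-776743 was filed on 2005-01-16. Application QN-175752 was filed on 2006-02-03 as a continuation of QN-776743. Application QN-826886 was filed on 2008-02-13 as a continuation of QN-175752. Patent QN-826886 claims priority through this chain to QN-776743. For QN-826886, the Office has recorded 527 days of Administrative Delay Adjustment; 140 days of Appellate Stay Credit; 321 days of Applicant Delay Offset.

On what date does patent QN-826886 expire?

Earliest priority filing: 16 January 2005.
Base term: 16 January 2005 + 19 years → 16 January 2024.
Administrative Delay Adjustment: +527 days → 26 June 2025.
Appellate Stay Credit: +140 days → 13 November 2025.
Applicant Delay Offset: −321 days → 27 December 2024.

December 27, 2024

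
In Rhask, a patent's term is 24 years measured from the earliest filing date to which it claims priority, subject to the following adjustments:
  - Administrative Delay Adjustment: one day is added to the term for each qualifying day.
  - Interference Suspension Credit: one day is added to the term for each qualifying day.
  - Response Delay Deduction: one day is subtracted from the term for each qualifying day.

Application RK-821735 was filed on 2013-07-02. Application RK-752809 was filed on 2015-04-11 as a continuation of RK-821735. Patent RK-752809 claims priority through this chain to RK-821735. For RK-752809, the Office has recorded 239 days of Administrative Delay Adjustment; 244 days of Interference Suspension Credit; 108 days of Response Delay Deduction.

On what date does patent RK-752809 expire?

July 12, 2038

Earliest priority filing: 2 July 2013.
Base term: 2 July 2013 + 24 years → 2 July 2037.
Administrative Delay Adjustment: +239 days → 26 February 2038.
Interference Suspension Credit: +244 days → 28 October 2038.
Response Delay Deduction: −108 days → 12 July 2038.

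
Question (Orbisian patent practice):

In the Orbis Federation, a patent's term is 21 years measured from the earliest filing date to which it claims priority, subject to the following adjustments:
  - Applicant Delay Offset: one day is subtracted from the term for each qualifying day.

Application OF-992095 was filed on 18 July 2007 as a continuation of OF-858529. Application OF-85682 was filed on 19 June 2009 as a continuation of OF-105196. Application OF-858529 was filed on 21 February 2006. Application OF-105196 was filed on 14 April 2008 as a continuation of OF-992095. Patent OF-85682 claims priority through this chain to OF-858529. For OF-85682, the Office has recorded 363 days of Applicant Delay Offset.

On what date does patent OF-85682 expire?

February 23, 2026

Earliest priority filing: 21 February 2006.
Base term: 21 February 2006 + 21 years → 21 February 2027.
Applicant Delay Offset: −363 days → 23 February 2026.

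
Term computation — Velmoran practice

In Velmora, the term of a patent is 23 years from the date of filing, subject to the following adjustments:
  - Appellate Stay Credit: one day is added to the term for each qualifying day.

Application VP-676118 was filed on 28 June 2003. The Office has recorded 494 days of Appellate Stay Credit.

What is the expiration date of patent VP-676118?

2027-11-04

Base term: filing date + 23 years → 28 June 2026.
Appellate Stay Credit: +494 days → 4 November 2027.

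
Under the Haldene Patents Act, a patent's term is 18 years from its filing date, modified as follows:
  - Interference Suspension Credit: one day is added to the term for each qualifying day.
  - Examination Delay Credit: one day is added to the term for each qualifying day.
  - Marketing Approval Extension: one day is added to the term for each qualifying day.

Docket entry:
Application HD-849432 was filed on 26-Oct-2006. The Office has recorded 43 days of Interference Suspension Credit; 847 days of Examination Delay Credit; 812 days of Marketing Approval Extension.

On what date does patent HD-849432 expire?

2029-06-24

Base term: filing date + 18 years → 26 October 2024.
Interference Suspension Credit: +43 days → 8 December 2024.
Examination Delay Credit: +847 days → 4 April 2027.
Marketing Approval Extension: +812 days → 24 June 2029.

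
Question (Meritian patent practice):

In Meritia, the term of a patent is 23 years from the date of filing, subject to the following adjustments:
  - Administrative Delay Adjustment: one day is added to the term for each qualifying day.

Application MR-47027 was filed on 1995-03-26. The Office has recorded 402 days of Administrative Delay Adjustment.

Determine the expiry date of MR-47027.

Base term: filing date + 23 years → 26 March 2018.
Administrative Delay Adjustment: +402 days → 2 May 2019.

2019-05-02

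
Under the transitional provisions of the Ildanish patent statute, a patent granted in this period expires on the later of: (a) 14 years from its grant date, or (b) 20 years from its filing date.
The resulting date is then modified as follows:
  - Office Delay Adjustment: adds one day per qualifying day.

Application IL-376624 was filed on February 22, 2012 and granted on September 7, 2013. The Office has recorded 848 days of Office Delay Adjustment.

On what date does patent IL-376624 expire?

(a) grant + 14 years → 7 September 2027.
(b) filing + 20 years → 22 February 2032.
Later of the two: 22 February 2032.
Office Delay Adjustment: +848 days → 19 June 2034.

2034-06-19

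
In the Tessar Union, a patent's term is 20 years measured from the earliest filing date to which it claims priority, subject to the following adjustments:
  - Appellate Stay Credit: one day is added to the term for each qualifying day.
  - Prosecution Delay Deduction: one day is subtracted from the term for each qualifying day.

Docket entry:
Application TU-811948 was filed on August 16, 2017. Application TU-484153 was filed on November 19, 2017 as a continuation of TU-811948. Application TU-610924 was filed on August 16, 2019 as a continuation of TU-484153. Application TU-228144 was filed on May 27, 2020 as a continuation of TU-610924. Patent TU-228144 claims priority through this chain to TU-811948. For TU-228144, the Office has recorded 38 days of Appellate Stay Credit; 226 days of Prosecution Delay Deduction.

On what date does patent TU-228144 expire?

Earliest priority filing: 16 August 2017.
Base term: 16 August 2017 + 20 years → 16 August 2037.
Appellate Stay Credit: +38 days → 23 September 2037.
Prosecution Delay Deduction: −226 days → 9 February 2037.

2037-02-09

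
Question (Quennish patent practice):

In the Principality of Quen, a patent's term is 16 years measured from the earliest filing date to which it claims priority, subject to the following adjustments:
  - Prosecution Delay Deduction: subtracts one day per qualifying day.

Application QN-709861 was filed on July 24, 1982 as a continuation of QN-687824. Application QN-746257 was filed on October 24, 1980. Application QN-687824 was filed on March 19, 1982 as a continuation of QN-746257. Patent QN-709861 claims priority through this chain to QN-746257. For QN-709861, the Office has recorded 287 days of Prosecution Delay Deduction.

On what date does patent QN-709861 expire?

January 11, 1996

Earliest priority filing: 24 October 1980.
Base term: 24 October 1980 + 16 years → 24 October 1996.
Prosecution Delay Deduction: −287 days → 11 January 1996.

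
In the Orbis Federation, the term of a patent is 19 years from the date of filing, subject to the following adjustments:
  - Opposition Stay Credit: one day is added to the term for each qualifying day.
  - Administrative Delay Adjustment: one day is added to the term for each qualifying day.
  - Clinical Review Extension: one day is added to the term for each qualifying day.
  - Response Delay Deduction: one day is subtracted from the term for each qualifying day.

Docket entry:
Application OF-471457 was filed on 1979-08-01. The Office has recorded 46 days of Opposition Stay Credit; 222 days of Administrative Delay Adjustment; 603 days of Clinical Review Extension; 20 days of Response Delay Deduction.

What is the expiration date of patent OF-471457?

Base term: filing date + 19 years → 1 August 1998.
Opposition Stay Credit: +46 days → 16 September 1998.
Administrative Delay Adjustment: +222 days → 26 April 1999.
Clinical Review Extension: +603 days → 19 December 2000.
Response Delay Deduction: −20 days → 29 November 2000.

2000-11-29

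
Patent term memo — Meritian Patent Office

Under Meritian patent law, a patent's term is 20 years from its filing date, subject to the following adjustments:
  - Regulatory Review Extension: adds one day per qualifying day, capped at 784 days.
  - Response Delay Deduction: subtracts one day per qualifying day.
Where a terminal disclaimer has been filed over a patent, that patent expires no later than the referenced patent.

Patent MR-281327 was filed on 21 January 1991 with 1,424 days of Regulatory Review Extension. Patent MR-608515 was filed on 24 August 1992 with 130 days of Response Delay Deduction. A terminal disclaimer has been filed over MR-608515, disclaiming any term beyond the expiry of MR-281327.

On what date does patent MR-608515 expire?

April 16, 2012

Natural term of MR-608515:
  Base: filing + 20 years → 24 August 2012.
  Response Delay Deduction: −130 days → 16 April 2012.
Expiry of referenced patent MR-281327:
  Base: filing + 20 years → 21 January 2011.
  Regulatory Review Extension: 1424 days claimed exceeds the 784-day cap, so +784 days → 15 March 2013.
Terminal disclaimer: MR-608515 expires on the earlier of 16 April 2012 and 15 March 2013.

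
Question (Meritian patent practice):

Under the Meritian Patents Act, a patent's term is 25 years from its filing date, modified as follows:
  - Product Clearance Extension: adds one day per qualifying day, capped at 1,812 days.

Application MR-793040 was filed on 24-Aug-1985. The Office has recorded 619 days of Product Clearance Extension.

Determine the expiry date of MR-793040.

Base term: filing date + 25 years → 24 August 2010.
Product Clearance Extension: 619 days (within the 1812-day cap) → +619 days → 4 May 2012.

May 4, 2012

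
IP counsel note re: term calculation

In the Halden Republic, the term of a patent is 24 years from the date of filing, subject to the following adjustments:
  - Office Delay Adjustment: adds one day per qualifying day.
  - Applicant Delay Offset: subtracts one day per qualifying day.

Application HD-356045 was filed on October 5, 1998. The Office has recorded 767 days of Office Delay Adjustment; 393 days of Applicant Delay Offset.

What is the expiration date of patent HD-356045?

Base term: filing date + 24 years → 5 October 2022.
Office Delay Adjustment: +767 days → 10 November 2024.
Applicant Delay Offset: −393 days → 14 October 2023.

2023-10-14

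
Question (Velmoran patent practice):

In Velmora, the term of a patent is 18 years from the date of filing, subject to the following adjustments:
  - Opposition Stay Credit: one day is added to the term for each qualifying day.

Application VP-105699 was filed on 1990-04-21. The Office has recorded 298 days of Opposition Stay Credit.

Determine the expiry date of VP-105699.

Base term: filing date + 18 years → 21 April 2008.
Opposition Stay Credit: +298 days → 13 February 2009.

February 13, 2009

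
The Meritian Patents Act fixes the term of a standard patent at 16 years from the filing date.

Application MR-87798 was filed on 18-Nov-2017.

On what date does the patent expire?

2033-11-18

Filing date + 16 years → 18 November 2033.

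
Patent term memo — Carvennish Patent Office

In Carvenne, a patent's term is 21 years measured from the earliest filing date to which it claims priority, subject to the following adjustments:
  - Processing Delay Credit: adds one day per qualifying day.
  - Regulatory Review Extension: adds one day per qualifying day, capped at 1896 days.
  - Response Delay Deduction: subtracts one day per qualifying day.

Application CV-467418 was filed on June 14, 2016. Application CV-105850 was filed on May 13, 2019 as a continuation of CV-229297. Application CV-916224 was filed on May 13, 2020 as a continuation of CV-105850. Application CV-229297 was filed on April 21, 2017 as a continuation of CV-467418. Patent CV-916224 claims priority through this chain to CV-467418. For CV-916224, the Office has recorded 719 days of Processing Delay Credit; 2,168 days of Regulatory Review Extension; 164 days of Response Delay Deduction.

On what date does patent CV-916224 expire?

Earliest priority filing: 14 June 2016.
Base term: 14 June 2016 + 21 years → 14 June 2037.
Processing Delay Credit: +719 days → 3 June 2039.
Regulatory Review Extension: 2168 days claimed exceeds the 1896-day cap, so +1896 days → 11 August 2044.
Response Delay Deduction: −164 days → 29 February 2044.

February 29, 2044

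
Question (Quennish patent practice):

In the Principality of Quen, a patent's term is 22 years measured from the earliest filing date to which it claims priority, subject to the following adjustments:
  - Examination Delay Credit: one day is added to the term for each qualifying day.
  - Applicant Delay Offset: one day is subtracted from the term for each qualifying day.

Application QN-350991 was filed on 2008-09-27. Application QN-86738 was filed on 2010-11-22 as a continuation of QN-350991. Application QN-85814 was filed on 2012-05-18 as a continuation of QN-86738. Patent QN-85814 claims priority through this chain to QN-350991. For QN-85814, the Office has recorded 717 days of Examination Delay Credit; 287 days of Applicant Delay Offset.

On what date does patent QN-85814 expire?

Earliest priority filing: 27 September 2008.
Base term: 27 September 2008 + 22 years → 27 September 2030.
Examination Delay Credit: +717 days → 13 September 2032.
Applicant Delay Offset: −287 days → 1 December 2031.

2031-12-01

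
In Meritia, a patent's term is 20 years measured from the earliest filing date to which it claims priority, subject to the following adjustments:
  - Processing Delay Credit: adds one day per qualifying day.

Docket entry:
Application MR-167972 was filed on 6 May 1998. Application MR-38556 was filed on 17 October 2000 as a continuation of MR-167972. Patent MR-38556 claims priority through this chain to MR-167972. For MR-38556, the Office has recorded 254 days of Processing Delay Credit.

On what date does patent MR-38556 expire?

January 15, 2019

Earliest priority filing: 6 May 1998.
Base term: 6 May 1998 + 20 years → 6 May 2018.
Processing Delay Credit: +254 days → 15 January 2019.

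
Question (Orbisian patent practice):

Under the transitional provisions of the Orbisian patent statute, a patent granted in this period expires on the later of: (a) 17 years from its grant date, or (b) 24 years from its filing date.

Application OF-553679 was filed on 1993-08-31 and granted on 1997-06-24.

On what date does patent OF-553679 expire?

(a) grant + 17 years → 24 June 2014.
(b) filing + 24 years → 31 August 2017.
Later of the two: 31 August 2017.

2017-08-31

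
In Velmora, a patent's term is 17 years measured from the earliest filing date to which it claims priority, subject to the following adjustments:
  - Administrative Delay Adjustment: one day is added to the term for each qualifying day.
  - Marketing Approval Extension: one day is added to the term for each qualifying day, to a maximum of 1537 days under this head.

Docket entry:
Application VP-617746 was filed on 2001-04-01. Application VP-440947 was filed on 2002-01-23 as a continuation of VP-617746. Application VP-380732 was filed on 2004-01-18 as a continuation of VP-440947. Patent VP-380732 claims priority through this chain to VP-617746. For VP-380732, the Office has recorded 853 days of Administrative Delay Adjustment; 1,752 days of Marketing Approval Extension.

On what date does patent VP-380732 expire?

Earliest priority filing: 1 April 2001.
Base term: 1 April 2001 + 17 years → 1 April 2018.
Administrative Delay Adjustment: +853 days → 1 August 2020.
Marketing Approval Extension: 1752 days claimed exceeds the 1537-day cap, so +1537 days → 16 October 2024.

October 16, 2024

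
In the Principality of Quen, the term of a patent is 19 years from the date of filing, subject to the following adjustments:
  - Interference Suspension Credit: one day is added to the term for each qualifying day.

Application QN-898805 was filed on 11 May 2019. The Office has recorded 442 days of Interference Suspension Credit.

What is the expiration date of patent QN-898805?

Base term: filing date + 19 years → 11 May 2038.
Interference Suspension Credit: +442 days → 27 July 2039.

July 27, 2039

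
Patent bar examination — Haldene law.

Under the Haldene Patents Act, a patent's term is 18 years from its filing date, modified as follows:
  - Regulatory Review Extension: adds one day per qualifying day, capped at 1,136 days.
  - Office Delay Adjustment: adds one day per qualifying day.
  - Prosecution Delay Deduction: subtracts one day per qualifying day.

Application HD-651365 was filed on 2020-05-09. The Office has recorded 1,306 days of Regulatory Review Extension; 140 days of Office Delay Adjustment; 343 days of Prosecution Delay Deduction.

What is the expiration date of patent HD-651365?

Base term: filing date + 18 years → 9 May 2038.
Regulatory Review Extension: 1306 days claimed exceeds the 1136-day cap, so +1136 days → 18 June 2041.
Office Delay Adjustment: +140 days → 5 November 2041.
Prosecution Delay Deduction: −343 days → 27 November 2040.

2040-11-27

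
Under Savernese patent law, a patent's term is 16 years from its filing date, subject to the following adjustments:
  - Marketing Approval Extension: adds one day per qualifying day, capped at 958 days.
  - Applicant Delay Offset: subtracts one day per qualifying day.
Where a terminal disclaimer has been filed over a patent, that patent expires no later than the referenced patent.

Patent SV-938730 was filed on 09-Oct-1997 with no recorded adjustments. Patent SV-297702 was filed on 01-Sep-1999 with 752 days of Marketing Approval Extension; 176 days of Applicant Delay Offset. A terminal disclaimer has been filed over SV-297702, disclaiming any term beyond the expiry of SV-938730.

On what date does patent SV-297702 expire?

2013-10-09

Natural term of SV-297702:
  Base: filing + 16 years → 1 September 2015.
  Marketing Approval Extension: 752 days (within the 958-day cap) → +752 days → 22 September 2017.
  Applicant Delay Offset: −176 days → 30 March 2017.
Expiry of referenced patent SV-938730:
  Base: filing + 16 years → 9 October 2013.
Terminal disclaimer: SV-297702 expires on the earlier of 30 March 2017 and 9 October 2013.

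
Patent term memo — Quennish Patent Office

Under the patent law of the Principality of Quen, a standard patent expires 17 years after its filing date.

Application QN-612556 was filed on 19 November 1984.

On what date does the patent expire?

2001-11-19

Filing date + 17 years → 19 November 2001.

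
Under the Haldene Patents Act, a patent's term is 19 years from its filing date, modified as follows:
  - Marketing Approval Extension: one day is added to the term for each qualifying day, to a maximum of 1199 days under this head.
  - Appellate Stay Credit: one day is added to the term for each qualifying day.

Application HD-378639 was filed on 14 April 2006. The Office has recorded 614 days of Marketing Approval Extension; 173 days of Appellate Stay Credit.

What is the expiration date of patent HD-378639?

Base term: filing date + 19 years → 14 April 2025.
Marketing Approval Extension: 614 days (within the 1199-day cap) → +614 days → 19 December 2026.
Appellate Stay Credit: +173 days → 10 June 2027.

June 10, 2027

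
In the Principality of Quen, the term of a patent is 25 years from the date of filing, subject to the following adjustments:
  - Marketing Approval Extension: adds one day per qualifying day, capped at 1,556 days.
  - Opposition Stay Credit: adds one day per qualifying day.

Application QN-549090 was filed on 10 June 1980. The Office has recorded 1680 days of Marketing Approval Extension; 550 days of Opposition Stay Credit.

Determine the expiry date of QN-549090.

2011-03-17

Base term: filing date + 25 years → 10 June 2005.
Marketing Approval Extension: 1680 days claimed exceeds the 1556-day cap, so +1556 days → 13 September 2009.
Opposition Stay Credit: +550 days → 17 March 2011.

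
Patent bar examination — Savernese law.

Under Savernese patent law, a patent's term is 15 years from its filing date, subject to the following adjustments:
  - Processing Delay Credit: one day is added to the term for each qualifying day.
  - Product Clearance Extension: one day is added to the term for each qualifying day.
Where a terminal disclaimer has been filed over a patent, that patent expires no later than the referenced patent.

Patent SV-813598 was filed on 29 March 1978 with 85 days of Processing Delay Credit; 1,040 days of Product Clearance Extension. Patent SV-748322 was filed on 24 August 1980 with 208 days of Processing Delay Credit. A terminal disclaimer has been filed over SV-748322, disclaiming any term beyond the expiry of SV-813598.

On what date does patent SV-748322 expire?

March 19, 1996

Natural term of SV-748322:
  Base: filing + 15 years → 24 August 1995.
  Processing Delay Credit: +208 days → 19 March 1996.
Expiry of referenced patent SV-813598:
  Base: filing + 15 years → 29 March 1993.
  Processing Delay Credit: +85 days → 22 June 1993.
  Product Clearance Extension: +1040 days → 27 April 1996.
Terminal disclaimer: SV-748322 expires on the earlier of 19 March 1996 and 27 April 1996.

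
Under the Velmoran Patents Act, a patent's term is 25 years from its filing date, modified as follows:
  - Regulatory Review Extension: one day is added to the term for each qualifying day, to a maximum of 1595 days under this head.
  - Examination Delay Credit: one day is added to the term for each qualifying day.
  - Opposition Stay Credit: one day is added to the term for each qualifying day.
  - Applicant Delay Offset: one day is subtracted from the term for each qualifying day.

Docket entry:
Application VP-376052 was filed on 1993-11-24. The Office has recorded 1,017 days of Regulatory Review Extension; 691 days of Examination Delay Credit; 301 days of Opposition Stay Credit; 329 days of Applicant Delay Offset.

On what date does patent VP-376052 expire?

Base term: filing date + 25 years → 24 November 2018.
Regulatory Review Extension: 1017 days (within the 1595-day cap) → +1017 days → 6 September 2021.
Examination Delay Credit: +691 days → 29 July 2023.
Opposition Stay Credit: +301 days → 25 May 2024.
Applicant Delay Offset: −329 days → 1 July 2023.

2023-07-01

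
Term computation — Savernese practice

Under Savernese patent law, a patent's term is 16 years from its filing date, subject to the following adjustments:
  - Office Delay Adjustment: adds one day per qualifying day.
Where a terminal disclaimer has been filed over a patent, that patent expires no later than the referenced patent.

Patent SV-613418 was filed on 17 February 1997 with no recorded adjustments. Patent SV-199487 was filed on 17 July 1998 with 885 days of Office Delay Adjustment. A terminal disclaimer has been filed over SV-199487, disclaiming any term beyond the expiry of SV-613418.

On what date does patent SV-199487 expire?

Natural term of SV-199487:
  Base: filing + 16 years → 17 July 2014.
  Office Delay Adjustment: +885 days → 18 December 2016.
Expiry of referenced patent SV-613418:
  Base: filing + 16 years → 17 February 2013.
Terminal disclaimer: SV-199487 expires on the earlier of 18 December 2016 and 17 February 2013.

2013-02-17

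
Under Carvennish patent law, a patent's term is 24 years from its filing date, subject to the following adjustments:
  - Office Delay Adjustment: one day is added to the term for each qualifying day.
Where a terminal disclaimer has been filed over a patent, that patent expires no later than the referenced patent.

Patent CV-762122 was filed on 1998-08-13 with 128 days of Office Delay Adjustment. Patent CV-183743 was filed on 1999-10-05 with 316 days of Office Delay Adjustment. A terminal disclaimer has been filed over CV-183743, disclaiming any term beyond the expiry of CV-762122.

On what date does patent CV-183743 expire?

December 19, 2022

Natural term of CV-183743:
  Base: filing + 24 years → 5 October 2023.
  Office Delay Adjustment: +316 days → 16 August 2024.
Expiry of referenced patent CV-762122:
  Base: filing + 24 years → 13 August 2022.
  Office Delay Adjustment: +128 days → 19 December 2022.
Terminal disclaimer: CV-183743 expires on the earlier of 16 August 2024 and 19 December 2022.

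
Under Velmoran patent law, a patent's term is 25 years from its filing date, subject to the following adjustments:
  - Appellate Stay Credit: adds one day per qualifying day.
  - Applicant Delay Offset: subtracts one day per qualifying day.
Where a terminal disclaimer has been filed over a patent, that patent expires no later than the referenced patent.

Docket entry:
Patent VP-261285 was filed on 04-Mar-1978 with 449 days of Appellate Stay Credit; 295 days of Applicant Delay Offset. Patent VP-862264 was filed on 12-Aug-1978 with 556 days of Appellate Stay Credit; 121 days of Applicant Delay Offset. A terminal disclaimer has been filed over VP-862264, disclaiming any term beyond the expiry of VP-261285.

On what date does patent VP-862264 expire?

Natural term of VP-862264:
  Base: filing + 25 years → 12 August 2003.
  Appellate Stay Credit: +556 days → 18 February 2005.
  Applicant Delay Offset: −121 days → 20 October 2004.
Expiry of referenced patent VP-261285:
  Base: filing + 25 years → 4 March 2003.
  Appellate Stay Credit: +449 days → 26 May 2004.
  Applicant Delay Offset: −295 days → 5 August 2003.
Terminal disclaimer: VP-862264 expires on the earlier of 20 October 2004 and 5 August 2003.

2003-08-05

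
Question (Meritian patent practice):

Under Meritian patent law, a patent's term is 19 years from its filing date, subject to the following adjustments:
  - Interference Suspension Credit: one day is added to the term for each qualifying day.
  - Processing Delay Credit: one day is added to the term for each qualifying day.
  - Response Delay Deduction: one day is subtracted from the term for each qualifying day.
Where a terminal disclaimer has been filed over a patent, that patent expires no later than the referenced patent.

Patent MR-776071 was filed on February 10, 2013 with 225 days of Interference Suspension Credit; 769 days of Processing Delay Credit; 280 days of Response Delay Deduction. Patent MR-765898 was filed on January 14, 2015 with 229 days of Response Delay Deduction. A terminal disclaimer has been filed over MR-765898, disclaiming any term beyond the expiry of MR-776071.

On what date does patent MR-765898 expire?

2033-05-30

Natural term of MR-765898:
  Base: filing + 19 years → 14 January 2034.
  Response Delay Deduction: −229 days → 30 May 2033.
Expiry of referenced patent MR-776071:
  Base: filing + 19 years → 10 February 2032.
  Interference Suspension Credit: +225 days → 22 September 2032.
  Processing Delay Credit: +769 days → 31 October 2034.
  Response Delay Deduction: −280 days → 24 January 2034.
Terminal disclaimer: MR-765898 expires on the earlier of 30 May 2033 and 24 January 2034.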